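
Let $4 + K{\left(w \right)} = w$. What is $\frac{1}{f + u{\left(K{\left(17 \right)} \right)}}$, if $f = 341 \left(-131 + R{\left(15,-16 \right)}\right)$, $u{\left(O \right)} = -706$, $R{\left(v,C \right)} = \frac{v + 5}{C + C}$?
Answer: $- \frac{8}{364721} \approx -2.1935 \cdot 10^{-5}$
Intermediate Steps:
$R{\left(v,C \right)} = \frac{5 + v}{2 C}$
$K{\left(w \right)} = -4 + w$
$f = - \frac{359073}{8}$ ($f = 341 \left(-131 + \frac{5 + 15}{2 \left(-16\right)}\right) = 341 \left(-131 + \frac{1}{2} \left(- \frac{1}{16}\right) 20\right) = 341 \left(-131 - \frac{5}{8}\right) = 341 \left(- \frac{1053}{8}\right) = - \frac{359073}{8} \approx -44884.0$)
$\frac{1}{f + u{\left(K{\left(17 \right)} \right)}} = \frac{1}{- \frac{359073}{8} - 706} = \frac{1}{- \frac{364721}{8}} = - \frac{8}{364721}$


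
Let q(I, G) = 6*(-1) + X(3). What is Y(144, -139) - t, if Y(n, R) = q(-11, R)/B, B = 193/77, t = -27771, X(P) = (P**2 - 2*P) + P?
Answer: 27771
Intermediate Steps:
X(P) = P**2 - P
q(I, G) = 0 (q(I, G) = 6*(-1) + 3*(-1 + 3) = -6 + 3*2 = -6 + 6 = 0)
B = 193/77 (B = 193*(1/77) = 193/77 ≈ 2.5065)
Y(n, R) = 0 (Y(n, R) = 0/(193/77) = 0*(77/193) = 0)
Y(144, -139) - t = 0 - 1*(-27771) = 0 + 27771 = 27771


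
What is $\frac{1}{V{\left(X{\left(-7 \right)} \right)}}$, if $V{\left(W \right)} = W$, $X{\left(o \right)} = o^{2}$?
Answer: $\frac{1}{49} \approx 0.020408$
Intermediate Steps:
$\frac{1}{V{\left(X{\left(-7 \right)} \right)}} = \frac{1}{\left(-7\right)^{2}} = \frac{1}{49}$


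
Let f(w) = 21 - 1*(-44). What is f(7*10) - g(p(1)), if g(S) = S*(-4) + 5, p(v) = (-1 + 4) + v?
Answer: 76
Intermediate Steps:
f(w) = 65 (f(w) = 21 + 44 = 65)
p(v) = 3 + v
g(S) = 5 - 4*S (g(S) = -4*S + 5 = 5 - 4*S)
f(7*10) - g(p(1)) = 65 - (5 - 4*(3 + 1)) = 65 - (5 - 4*4) = 65 - (5 - 16) = 65 - 1*(-11) = 65 + 11 = 76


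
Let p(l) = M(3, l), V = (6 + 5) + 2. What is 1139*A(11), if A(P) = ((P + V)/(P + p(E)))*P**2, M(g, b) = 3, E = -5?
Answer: 1653828/7 ≈ 2.3626e+5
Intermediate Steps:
V = 13 (V = 11 + 2 = 13)
p(l) = 3
A(P) = P**2*(13 + P)/(3 + P) (A(P) = ((P + 13)/(P + 3))*P**2 = ((13 + P)/(3 + P))*P**2 = P**2*(13 + P)/(3 + P))
1139*A(11) = 1139*(11**2*(13 + 11)/(3 + 11)) = 1139*(121*24/14) = 1139*(121*(1/14)*24) = 1139*(1452/7) = 1653828/7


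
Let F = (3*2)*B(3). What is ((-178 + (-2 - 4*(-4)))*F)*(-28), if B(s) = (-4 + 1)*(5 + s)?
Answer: -661248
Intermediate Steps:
B(s) = -15 - 3*s (B(s) = -3*(5 + s) = -15 - 3*s)
F = -144 (F = (3*2)*(-15 - 3*3) = 6*(-15 - 9) = 6*(-24) = -144)
((-178 + (-2 - 4*(-4)))*F)*(-28) = ((-178 + (-2 - 4*(-4)))*(-144))*(-28) = ((-178 + (-2 + 16))*(-144))*(-28) = ((-178 + 14)*(-144))*(-28) = -164*(-144)*(-28) = 23616*(-28) = -661248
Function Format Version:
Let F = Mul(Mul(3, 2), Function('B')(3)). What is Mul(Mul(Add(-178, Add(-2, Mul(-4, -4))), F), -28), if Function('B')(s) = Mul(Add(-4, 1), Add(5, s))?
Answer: -661248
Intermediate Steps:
Function('B')(s) = Add(-15, Mul(-3, s)) (Function('B')(s) = Mul(-3, Add(5, s)) = Add(-15, Mul(-3, s)))
F = -144 (F = Mul(Mul(3, 2), Add(-15, Mul(-3, 3))) = Mul(6, Add(-15, -9)) = Mul(6, -24) = -144)
Mul(Mul(Add(-178, Add(-2, Mul(-4, -4))), F), -28) = Mul(Mul(Add(-178, Add(-2, Mul(-4, -4))), -144), -28) = Mul(Mul(Add(-178, Add(-2, 16)), -144), -28) = Mul(Mul(Add(-178, 14), -144), -28) = Mul(Mul(-164, -144), -28) = Mul(23616, -28) = -661248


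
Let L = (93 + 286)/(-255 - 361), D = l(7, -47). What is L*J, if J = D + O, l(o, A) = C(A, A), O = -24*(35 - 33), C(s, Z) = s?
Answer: 36005/616 ≈ 58.450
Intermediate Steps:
O = -48 (O = -24*2 = -48)
l(o, A) = A
D = -47
L = -379/616 (L = 379/(-616) = 379*(-1/616) = -379/616 ≈ -0.61526)
J = -95 (J = -47 - 48 = -95)
L*J = -379/616*(-95) = 36005/616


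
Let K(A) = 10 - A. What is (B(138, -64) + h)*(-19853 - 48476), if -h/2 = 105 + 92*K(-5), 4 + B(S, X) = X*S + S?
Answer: 797262772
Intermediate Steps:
B(S, X) = -4 + S + S*X (B(S, X) = -4 + (X*S + S) = -4 + (S*X + S) = -4 + (S + S*X) = -4 + S + S*X)
h = -2970 (h = -2*(105 + 92*(10 - 1*(-5))) = -2*(105 + 92*(10 + 5)) = -2*(105 + 92*15) = -2*(105 + 1380) = -2*1485 = -2970)
(B(138, -64) + h)*(-19853 - 48476) = ((-4 + 138 + 138*(-64)) - 2970)*(-19853 - 48476) = ((-4 + 138 - 8832) - 2970)*(-68329) = (-8698 - 2970)*(-68329) = -11668*(-68329) = 797262772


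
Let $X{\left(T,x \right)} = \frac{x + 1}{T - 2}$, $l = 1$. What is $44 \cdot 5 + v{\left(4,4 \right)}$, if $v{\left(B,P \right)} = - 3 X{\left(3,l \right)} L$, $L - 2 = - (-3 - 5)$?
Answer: $160$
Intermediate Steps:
$X{\left(T,x \right)} = \frac{1 + x}{-2 + T}$
$L = 10$ ($L = 2 - \left(-3 - 5\right) = 2 - -8 = 2 + 8 = 10$)
$v{\left(B,P \right)} = -60$ ($v{\left(B,P \right)} = - 3 \frac{1 + 1}{-2 + 3} \cdot 10 = - 3 \cdot 1^{-1} \cdot 2 \cdot 10 = - 3 \cdot 1 \cdot 2 \cdot 10 = \left(-3\right) 2 \cdot 10 = \left(-6\right) 10 = -60$)
$44 \cdot 5 + v{\left(4,4 \right)} = 44 \cdot 5 - 60 = 220 - 60 = 160$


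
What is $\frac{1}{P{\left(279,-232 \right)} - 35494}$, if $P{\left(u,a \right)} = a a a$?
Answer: $- \frac{1}{12522662} \approx -7.9855 \cdot 10^{-8}$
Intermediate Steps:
$P{\left(u,a \right)} = a^{3}$ ($P{\left(u,a \right)} = a^{2} a = a^{3}$)
$\frac{1}{P{\left(279,-232 \right)} - 35494} = \frac{1}{\left(-232\right)^{3} - 35494} = \frac{1}{-12487168 - 35494} = \frac{1}{-12522662} = - \frac{1}{12522662}$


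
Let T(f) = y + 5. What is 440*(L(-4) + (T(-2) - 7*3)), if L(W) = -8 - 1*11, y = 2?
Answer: -14520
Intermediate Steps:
T(f) = 7 (T(f) = 2 + 5 = 7)
L(W) = -19 (L(W) = -8 - 11 = -19)
440*(L(-4) + (T(-2) - 7*3)) = 440*(-19 + (7 - 7*3)) = 440*(-19 + (7 - 21)) = 440*(-19 - 14) = 440*(-33) = -14520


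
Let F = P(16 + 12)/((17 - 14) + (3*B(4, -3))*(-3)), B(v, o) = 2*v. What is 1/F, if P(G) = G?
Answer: -69/28 ≈ -2.4643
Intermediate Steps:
F = -28/69 (F = (16 + 12)/((17 - 14) + (3*(2*4))*(-3)) = 28/(3 + (3*8)*(-3)) = 28/(3 + 24*(-3)) = 28/(3 - 72) = 28/(-69) = 28*(-1/69) = -28/69 ≈ -0.40580)
1/F = 1/(-28/69) = -69/28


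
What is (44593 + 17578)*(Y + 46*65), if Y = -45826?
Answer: -2663156956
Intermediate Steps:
(44593 + 17578)*(Y + 46*65) = (44593 + 17578)*(-45826 + 46*65) = 62171*(-45826 + 2990) = 62171*(-42836) = -2663156956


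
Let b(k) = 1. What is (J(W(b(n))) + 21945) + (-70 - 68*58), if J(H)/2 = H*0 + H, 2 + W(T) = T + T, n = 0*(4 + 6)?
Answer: 17931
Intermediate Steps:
n = 0 (n = 0*10 = 0)
W(T) = -2 + 2*T (W(T) = -2 + (T + T) = -2 + 2*T)
J(H) = 2*H (J(H) = 2*(H*0 + H) = 2*(0 + H) = 2*H)
(J(W(b(n))) + 21945) + (-70 - 68*58) = (2*(-2 + 2*1) + 21945) + (-70 - 68*58) = (2*(-2 + 2) + 21945) + (-70 - 3944) = (2*0 + 21945) - 4014 = (0 + 21945) - 4014 = 21945 - 4014 = 17931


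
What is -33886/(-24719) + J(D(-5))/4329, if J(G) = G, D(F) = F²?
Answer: 147310469/107008551 ≈ 1.3766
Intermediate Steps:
-33886/(-24719) + J(D(-5))/4329 = -33886/(-24719) + (-5)²/4329 = -33886*(-1/24719) + 25*(1/4329) = 33886/24719 + 25/4329 = 147310469/107008551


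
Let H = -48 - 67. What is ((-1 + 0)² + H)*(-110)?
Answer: 12540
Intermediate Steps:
H = -115
((-1 + 0)² + H)*(-110) = ((-1 + 0)² - 115)*(-110) = ((-1)² - 115)*(-110) = (1 - 115)*(-110) = -114*(-110) = 12540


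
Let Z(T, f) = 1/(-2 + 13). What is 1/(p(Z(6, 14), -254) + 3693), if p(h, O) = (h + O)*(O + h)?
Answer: 121/8247702 ≈ 1.4671e-5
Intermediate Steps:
Z(T, f) = 1/11
p(h, O) = (O + h)**2 (p(h, O) = (O + h)*(O + h) = (O + h)**2)
1/(p(Z(6, 14), -254) + 3693) = 1/((-254 + 1/11)**2 + 3693) = 1/((-2793/11)**2 + 3693) = 1/(7800849/121 + 3693) = 1/(8247702/121) = 121/8247702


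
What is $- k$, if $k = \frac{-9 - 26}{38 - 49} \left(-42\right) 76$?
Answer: $\frac{111720}{11} \approx 10156.0$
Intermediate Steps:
$k = - \frac{111720}{11}$ ($k = - \frac{35}{-11} \left(-42\right) 76 = \left(-35\right) \left(- \frac{1}{11}\right) \left(-42\right) 76 = \frac{35}{11} \left(-42\right) 76 = \left(- \frac{1470}{11}\right) 76 = - \frac{111720}{11} \approx -10156.0$)
$- k = \left(-1\right) \left(- \frac{111720}{11}\right) = \frac{111720}{11}$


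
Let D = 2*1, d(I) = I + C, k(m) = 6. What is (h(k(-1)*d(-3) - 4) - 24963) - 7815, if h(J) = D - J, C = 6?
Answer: -32790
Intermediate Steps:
d(I) = 6 + I (d(I) = I + 6 = 6 + I)
D = 2
h(J) = 2 - J
(h(k(-1)*d(-3) - 4) - 24963) - 7815 = ((2 - (6*(6 - 3) - 4)) - 24963) - 7815 = ((2 - (6*3 - 4)) - 24963) - 7815 = ((2 - (18 - 4)) - 24963) - 7815 = ((2 - 1*14) - 24963) - 7815 = ((2 - 14) - 24963) - 7815 = (-12 - 24963) - 7815 = -24975 - 7815 = -32790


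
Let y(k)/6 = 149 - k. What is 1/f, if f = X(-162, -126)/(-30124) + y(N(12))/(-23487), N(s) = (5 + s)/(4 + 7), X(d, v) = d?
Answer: -1297124378/41885489 ≈ -30.968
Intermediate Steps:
N(s) = 5/11 + s/11 (N(s) = (5 + s)/11 = (5 + s)*(1/11) = 5/11 + s/11)
y(k) = 894 - 6*k (y(k) = 6*(149 - k) = 894 - 6*k)
f = -41885489/1297124378 (f = -162/(-30124) + (894 - 6*(5/11 + (1/11)*12))/(-23487) = -162*(-1/30124) + (894 - 6*(5/11 + 12/11))*(-1/23487) = 81/15062 + (894 - 6*17/11)*(-1/23487) = 81/15062 + (894 - 102/11)*(-1/23487) = 81/15062 + (9732/11)*(-1/23487) = 81/15062 - 3244/86119 = -41885489/1297124378 ≈ -0.032291)
1/f = 1/(-41885489/1297124378) = -1297124378/41885489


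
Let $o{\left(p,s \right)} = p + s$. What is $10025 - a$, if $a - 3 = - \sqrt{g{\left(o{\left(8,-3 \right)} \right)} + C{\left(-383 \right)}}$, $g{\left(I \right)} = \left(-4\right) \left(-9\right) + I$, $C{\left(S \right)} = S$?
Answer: $10022 + 3 i \sqrt{38} \approx 10022.0 + 18.493 i$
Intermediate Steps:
$g{\left(I \right)} = 36 + I$
$a = 3 - 3 i \sqrt{38}$ ($a = 3 - \sqrt{\left(36 + \left(8 - 3\right)\right) - 383} = 3 - \sqrt{\left(36 + 5\right) - 383} = 3 - \sqrt{41 - 383} = 3 - \sqrt{-342} = 3 - 3 i \sqrt{38} \approx 3.0 - 18.493 i$)
$10025 - a = 10025 - \left(3 - 3 i \sqrt{38}\right) = 10022 + 3 i \sqrt{38}$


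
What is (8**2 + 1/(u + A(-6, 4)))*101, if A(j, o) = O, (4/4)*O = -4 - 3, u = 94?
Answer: 562469/87 ≈ 6465.2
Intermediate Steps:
O = -7 (O = -4 - 3 = -7)
A(j, o) = -7
(8**2 + 1/(u + A(-6, 4)))*101 = (8**2 + 1/(94 - 7))*101 = (64 + 1/87)*101 = (5569/87)*101 = 562469/87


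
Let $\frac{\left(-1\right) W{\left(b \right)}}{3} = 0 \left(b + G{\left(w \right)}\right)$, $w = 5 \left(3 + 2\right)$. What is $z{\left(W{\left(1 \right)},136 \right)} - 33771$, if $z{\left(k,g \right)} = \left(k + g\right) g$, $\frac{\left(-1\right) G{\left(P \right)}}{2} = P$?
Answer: $-15275$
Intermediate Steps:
$w = 25$ ($w = 5 \cdot 5 = 25$)
$G{\left(P \right)} = - 2 P$
$W{\left(b \right)} = 0$ ($W{\left(b \right)} = - 3 \cdot 0 \left(b - 50\right) = - 3 \cdot 0 \left(-50 + b\right) = \left(-3\right) 0 = 0$)
$z{\left(k,g \right)} = g \left(g + k\right)$ ($z{\left(k,g \right)} = \left(g + k\right) g = g \left(g + k\right)$)
$z{\left(W{\left(1 \right)},136 \right)} - 33771 = 136 \left(136 + 0\right) - 33771 = 136 \cdot 136 - 33771 = 18496 - 33771 = -15275$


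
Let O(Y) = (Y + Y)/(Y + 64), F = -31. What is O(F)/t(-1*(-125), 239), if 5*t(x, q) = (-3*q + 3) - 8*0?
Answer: 155/11781 ≈ 0.013157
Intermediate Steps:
O(Y) = 2*Y/(64 + Y) (O(Y) = (2*Y)/(64 + Y) = 2*Y/(64 + Y))
t(x, q) = ⅗ - 3*q/5 (t(x, q) = ((-3*q + 3) - 8*0)/5 = ((3 - 3*q) + 0)/5 = (3 - 3*q)/5 = ⅗ - 3*q/5)
O(F)/t(-1*(-125), 239) = (2*(-31)/(64 - 31))/(⅗ - ⅗*239) = (2*(-31)/33)/(⅗ - 717/5) = (2*(-31)*(1/33))/(-714/5) = -62/33*(-5/714) = 155/11781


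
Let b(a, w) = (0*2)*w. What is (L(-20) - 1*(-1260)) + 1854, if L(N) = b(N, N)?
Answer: 3114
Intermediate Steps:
b(a, w) = 0 (b(a, w) = 0*w = 0)
L(N) = 0
(L(-20) - 1*(-1260)) + 1854 = (0 - 1*(-1260)) + 1854 = (0 + 1260) + 1854 = 1260 + 1854 = 3114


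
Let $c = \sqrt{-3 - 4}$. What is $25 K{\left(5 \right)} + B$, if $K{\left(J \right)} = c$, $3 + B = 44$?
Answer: $41 + 25 i \sqrt{7} \approx 41.0 + 66.144 i$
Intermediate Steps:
$B = 41$ ($B = -3 + 44 = 41$)
$c = i \sqrt{7}$ ($c = \sqrt{-7} = i \sqrt{7} \approx 2.6458 i$)
$K{\left(J \right)} = i \sqrt{7}$
$25 K{\left(5 \right)} + B = 25 i \sqrt{7} + 41 = 41 + 25 i \sqrt{7}$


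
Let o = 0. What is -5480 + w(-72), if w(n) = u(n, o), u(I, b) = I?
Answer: -5552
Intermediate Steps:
w(n) = n
-5480 + w(-72) = -5480 - 72 = -5552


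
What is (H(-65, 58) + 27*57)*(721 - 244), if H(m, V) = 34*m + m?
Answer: -351072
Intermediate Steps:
H(m, V) = 35*m
(H(-65, 58) + 27*57)*(721 - 244) = (35*(-65) + 27*57)*(721 - 244) = (-2275 + 1539)*477 = -736*477 = -351072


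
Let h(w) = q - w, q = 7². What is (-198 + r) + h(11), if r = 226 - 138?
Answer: -72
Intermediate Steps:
r = 88
q = 49
h(w) = 49 - w
(-198 + r) + h(11) = (-198 + 88) + (49 - 1*11) = -110 + (49 - 11) = -110 + 38 = -72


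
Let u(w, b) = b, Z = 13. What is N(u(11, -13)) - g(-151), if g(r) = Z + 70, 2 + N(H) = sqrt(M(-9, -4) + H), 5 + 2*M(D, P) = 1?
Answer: -85 + I*sqrt(15) ≈ -85.0 + 3.873*I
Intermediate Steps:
M(D, P) = -2 (M(D, P) = -5/2 + (1/2)*1 = -5/2 + 1/2 = -2)
N(H) = -2 + sqrt(-2 + H)
g(r) = 83 (g(r) = 13 + 70 = 83)
N(u(11, -13)) - g(-151) = (-2 + sqrt(-2 - 13)) - 1*83 = (-2 + sqrt(-15)) - 83 = (-2 + I*sqrt(15)) - 83 = -85 + I*sqrt(15)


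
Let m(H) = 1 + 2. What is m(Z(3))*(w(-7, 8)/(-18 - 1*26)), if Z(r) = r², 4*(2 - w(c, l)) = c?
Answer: -45/176 ≈ -0.25568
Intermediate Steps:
w(c, l) = 2 - c/4
m(H) = 3
m(Z(3))*(w(-7, 8)/(-18 - 1*26)) = 3*((2 - ¼*(-7))/(-18 - 1*26)) = 3*((2 + 7/4)/(-18 - 26)) = 3*((15/4)/(-44)) = 3*((15/4)*(-1/44)) = 3*(-15/176) = -45/176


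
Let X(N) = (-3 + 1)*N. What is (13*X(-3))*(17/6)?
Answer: 221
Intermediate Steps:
X(N) = -2*N
(13*X(-3))*(17/6) = (13*(-2*(-3)))*(17/6) = (13*6)*(17*(⅙)) = 78*(17/6) = 221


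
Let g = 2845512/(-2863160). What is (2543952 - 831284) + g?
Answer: 612954958171/357895 ≈ 1.7127e+6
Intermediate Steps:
g = -355689/357895 (g = 2845512*(-1/2863160) = -355689/357895 ≈ -0.99384)
(2543952 - 831284) + g = (2543952 - 831284) - 355689/357895 = 1712668 - 355689/357895 = 612954958171/357895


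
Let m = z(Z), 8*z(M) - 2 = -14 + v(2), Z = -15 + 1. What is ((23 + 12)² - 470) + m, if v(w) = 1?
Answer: 6029/8 ≈ 753.63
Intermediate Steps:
Z = -14
z(M) = -11/8 (z(M) = ¼ + (-14 + 1)/8 = ¼ + (⅛)*(-13) = ¼ - 13/8 = -11/8)
m = -11/8 ≈ -1.3750
((23 + 12)² - 470) + m = ((23 + 12)² - 470) - 11/8 = (35² - 470) - 11/8 = (1225 - 470) - 11/8 = 755 - 11/8 = 6029/8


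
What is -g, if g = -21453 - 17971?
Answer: 39424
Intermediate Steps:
g = -39424
-g = -1*(-39424) = 39424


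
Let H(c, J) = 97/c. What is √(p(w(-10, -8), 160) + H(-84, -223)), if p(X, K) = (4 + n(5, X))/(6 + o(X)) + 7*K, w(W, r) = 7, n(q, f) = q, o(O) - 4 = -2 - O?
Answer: √1989519/42 ≈ 33.583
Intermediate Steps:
o(O) = 2 - O (o(O) = 4 + (-2 - O) = 2 - O)
p(X, K) = 7*K + 9/(8 - X) (p(X, K) = (4 + 5)/(6 + (2 - X)) + 7*K = 9/(8 - X) + 7*K = 7*K + 9/(8 - X))
√(p(w(-10, -8), 160) + H(-84, -223)) = √((-9 - 56*160 + 7*160*7)/(-8 + 7) + 97/(-84)) = √((-9 - 8960 + 7840)/(-1) + 97*(-1/84)) = √(-1*(-1129) - 97/84) = √(1129 - 97/84) = √(94739/84) = √1989519/42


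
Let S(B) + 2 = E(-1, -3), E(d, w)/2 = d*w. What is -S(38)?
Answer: -4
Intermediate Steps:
E(d, w) = 2*d*w (E(d, w) = 2*(d*w) = 2*d*w)
S(B) = 4 (S(B) = -2 + 2*(-1)*(-3) = -2 + 6 = 4)
-S(38) = -1*4 = -4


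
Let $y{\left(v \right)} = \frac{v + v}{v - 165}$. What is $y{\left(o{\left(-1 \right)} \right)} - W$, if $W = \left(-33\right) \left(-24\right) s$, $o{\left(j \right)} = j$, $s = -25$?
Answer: $\frac{1643401}{83} \approx 19800.0$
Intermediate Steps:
$y{\left(v \right)} = \frac{2 v}{-165 + v}$
$W = -19800$ ($W = \left(-33\right) \left(-24\right) \left(-25\right) = 792 \left(-25\right) = -19800$)
$y{\left(o{\left(-1 \right)} \right)} - W = 2 \left(-1\right) \frac{1}{-165 - 1} - -19800 = 2 \left(-1\right) \frac{1}{-166} + 19800 = 2 \left(-1\right) \left(- \frac{1}{166}\right) + 19800 = \frac{1}{83} + 19800 = \frac{1643401}{83}$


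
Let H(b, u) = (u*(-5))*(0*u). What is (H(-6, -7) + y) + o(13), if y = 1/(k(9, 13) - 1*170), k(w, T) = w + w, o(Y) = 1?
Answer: 151/152 ≈ 0.99342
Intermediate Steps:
H(b, u) = 0 (H(b, u) = -5*u*0 = 0)
k(w, T) = 2*w
y = -1/152 (y = 1/(2*9 - 1*170) = 1/(18 - 170) = 1/(-152) = -1/152 ≈ -0.0065789)
(H(-6, -7) + y) + o(13) = (0 - 1/152) + 1 = -1/152 + 1 = 151/152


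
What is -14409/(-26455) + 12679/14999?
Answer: 551543536/396798545 ≈ 1.3900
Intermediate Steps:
-14409/(-26455) + 12679/14999 = -14409*(-1/26455) + 12679*(1/14999) = 14409/26455 + 12679/14999 = 551543536/396798545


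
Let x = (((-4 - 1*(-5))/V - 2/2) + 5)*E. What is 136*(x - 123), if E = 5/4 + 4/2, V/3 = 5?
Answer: -223958/15 ≈ -14931.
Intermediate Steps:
V = 15 (V = 3*5 = 15)
E = 13/4 (E = 5*(¼) + 4*(½) = 5/4 + 2 = 13/4 ≈ 3.2500)
x = 793/60 (x = (((-4 - 1*(-5))/15 - 2/2) + 5)*(13/4) = (((-4 + 5)*(1/15) - 2*½) + 5)*(13/4) = ((1*(1/15) - 1) + 5)*(13/4) = ((1/15 - 1) + 5)*(13/4) = (-14/15 + 5)*(13/4) = (61/15)*(13/4) = 793/60 ≈ 13.217)
136*(x - 123) = 136*(793/60 - 123) = 136*(-6587/60) = -223958/15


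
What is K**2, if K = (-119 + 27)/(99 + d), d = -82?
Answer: 8464/289 ≈ 29.287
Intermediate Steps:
K = -92/17 (K = (-119 + 27)/(99 - 82) = -92/17 ≈ -5.4118)
K**2 = (-92/17)**2 = 8464/289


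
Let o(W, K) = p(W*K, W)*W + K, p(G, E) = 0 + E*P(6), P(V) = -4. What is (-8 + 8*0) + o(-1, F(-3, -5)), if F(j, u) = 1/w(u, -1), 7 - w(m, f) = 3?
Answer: -47/4 ≈ -11.750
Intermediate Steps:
p(G, E) = -4*E (p(G, E) = 0 + E*(-4) = 0 - 4*E = -4*E)
w(m, f) = 4 (w(m, f) = 7 - 1*3 = 7 - 3 = 4)
F(j, u) = ¼ (F(j, u) = 1/4 = ¼)
o(W, K) = K - 4*W² (o(W, K) = (-4*W)*W + K = -4*W² + K = K - 4*W²)
(-8 + 8*0) + o(-1, F(-3, -5)) = (-8 + 8*0) + (¼ - 4*(-1)²) = (-8 + 0) + (¼ - 4*1) = -8 + (¼ - 4) = -8 - 15/4 = -47/4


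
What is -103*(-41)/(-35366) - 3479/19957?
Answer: -29616675/100828466 ≈ -0.29373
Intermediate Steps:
-103*(-41)/(-35366) - 3479/19957 = 4223*(-1/35366) - 3479*1/19957 = -4223/35366 - 497/2851 = -29616675/100828466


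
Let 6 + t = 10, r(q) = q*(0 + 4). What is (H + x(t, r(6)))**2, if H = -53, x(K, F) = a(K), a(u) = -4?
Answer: 3249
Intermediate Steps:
r(q) = 4*q (r(q) = q*4 = 4*q)
t = 4 (t = -6 + 10 = 4)
x(K, F) = -4
(H + x(t, r(6)))**2 = (-53 - 4)**2 = (-57)**2 = 3249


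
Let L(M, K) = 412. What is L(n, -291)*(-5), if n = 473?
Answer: -2060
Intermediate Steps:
L(n, -291)*(-5) = 412*(-5) = -2060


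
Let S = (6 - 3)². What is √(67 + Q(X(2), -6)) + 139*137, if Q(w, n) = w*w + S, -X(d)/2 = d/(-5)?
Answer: 19043 + 2*√479/5 ≈ 19052.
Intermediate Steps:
S = 9 (S = 3² = 9)
X(d) = 2*d/5 (X(d) = -2*d/(-5) = -2*d*(-1)/5 = -(-2)*d/5 = 2*d/5)
Q(w, n) = 9 + w² (Q(w, n) = w*w + 9 = w² + 9 = 9 + w²)
√(67 + Q(X(2), -6)) + 139*137 = √(67 + (9 + ((⅖)*2)²)) + 139*137 = √(67 + (9 + (⅘)²)) + 19043 = √(67 + (9 + 16/25)) + 19043 = √(67 + 241/25) + 19043 = √(1916/25) + 19043 = 2*√479/5 + 19043 = 19043 + 2*√479/5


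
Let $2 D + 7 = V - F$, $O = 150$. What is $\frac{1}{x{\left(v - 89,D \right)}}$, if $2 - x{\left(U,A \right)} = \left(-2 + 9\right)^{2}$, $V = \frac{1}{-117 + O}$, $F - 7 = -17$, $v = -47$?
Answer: $- \frac{1}{47} \approx -0.021277$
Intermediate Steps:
$F = -10$ ($F = 7 - 17 = -10$)
$V = \frac{1}{33}$ ($V = \frac{1}{-117 + 150} = \frac{1}{33} \approx 0.030303$)
$D = \frac{50}{33}$ ($D = - \frac{7}{2} + \frac{\frac{1}{33} - -10}{2} = - \frac{7}{2} + \frac{\frac{1}{33} + 10}{2} = - \frac{7}{2} + \frac{1}{2} \cdot \frac{331}{33} = - \frac{7}{2} + \frac{331}{66} = \frac{50}{33} \approx 1.5152$)
$x{\left(U,A \right)} = -47$ ($x{\left(U,A \right)} = 2 - \left(-2 + 9\right)^{2} = 2 - 7^{2} = 2 - 49 = -47$)
$\frac{1}{x{\left(v - 89,D \right)}} = \frac{1}{-47} = - \frac{1}{47}$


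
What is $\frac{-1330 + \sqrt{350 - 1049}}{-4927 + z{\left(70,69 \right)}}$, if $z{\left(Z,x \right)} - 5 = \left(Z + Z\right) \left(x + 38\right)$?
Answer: $- \frac{665}{5029} + \frac{i \sqrt{699}}{10058} \approx -0.13223 + 0.0026286 i$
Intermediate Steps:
$z{\left(Z,x \right)} = 5 + 2 Z \left(38 + x\right)$ ($z{\left(Z,x \right)} = 5 + \left(Z + Z\right) \left(x + 38\right) = 5 + 2 Z \left(38 + x\right)$)
$\frac{-1330 + \sqrt{350 - 1049}}{-4927 + z{\left(70,69 \right)}} = \frac{-1330 + \sqrt{350 - 1049}}{-4927 + \left(5 + 76 \cdot 70 + 2 \cdot 70 \cdot 69\right)} = \frac{-1330 + \sqrt{-699}}{-4927 + \left(5 + 5320 + 9660\right)} = \frac{-1330 + i \sqrt{699}}{-4927 + 14985} = \frac{-1330 + i \sqrt{699}}{10058} = \left(-1330 + i \sqrt{699}\right) \frac{1}{10058} = - \frac{665}{5029} + \frac{i \sqrt{699}}{10058}$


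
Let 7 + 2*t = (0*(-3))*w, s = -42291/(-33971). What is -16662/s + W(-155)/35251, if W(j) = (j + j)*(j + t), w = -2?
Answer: -6650287442339/496933347 ≈ -13383.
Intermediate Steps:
s = 42291/33971 (s = -42291*(-1/33971) = 42291/33971 ≈ 1.2449)
t = -7/2 (t = -7/2 + ((0*(-3))*(-2))/2 = -7/2 + (0*(-2))/2 = -7/2 + (½)*0 = -7/2 + 0 = -7/2 ≈ -3.5000)
W(j) = 2*j*(-7/2 + j) (W(j) = (j + j)*(j - 7/2) = (2*j)*(-7/2 + j) = 2*j*(-7/2 + j))
-16662/s + W(-155)/35251 = -16662/42291/33971 - 155*(-7 + 2*(-155))/35251 = -16662*33971/42291 - 155*(-7 - 310)*(1/35251) = -188674934/14097 - 155*(-317)*(1/35251) = -188674934/14097 + 49135*(1/35251) = -188674934/14097 + 49135/35251 = -6650287442339/496933347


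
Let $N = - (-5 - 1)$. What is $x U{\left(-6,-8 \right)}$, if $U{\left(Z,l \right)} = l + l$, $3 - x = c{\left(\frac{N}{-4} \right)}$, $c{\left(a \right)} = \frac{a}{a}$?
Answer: $-32$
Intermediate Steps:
$N = 6$ ($N = \left(-1\right) \left(-6\right) = 6$)
$c{\left(a \right)} = 1$
$x = 2$ ($x = 3 - 1 = 2$)
$U{\left(Z,l \right)} = 2 l$
$x U{\left(-6,-8 \right)} = 2 \cdot 2 \left(-8\right) = 2 \left(-16\right) = -32$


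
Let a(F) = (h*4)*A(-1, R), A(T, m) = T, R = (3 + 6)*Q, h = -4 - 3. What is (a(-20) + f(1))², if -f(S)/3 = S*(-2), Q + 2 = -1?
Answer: 1156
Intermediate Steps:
Q = -3 (Q = -2 - 1 = -3)
h = -7
R = -27 (R = (3 + 6)*(-3) = 9*(-3) = -27)
f(S) = 6*S (f(S) = -3*S*(-2) = -(-6)*S = 6*S)
a(F) = 28 (a(F) = -7*4*(-1) = -28*(-1) = 28)
(a(-20) + f(1))² = (28 + 6*1)² = (28 + 6)² = 34² = 1156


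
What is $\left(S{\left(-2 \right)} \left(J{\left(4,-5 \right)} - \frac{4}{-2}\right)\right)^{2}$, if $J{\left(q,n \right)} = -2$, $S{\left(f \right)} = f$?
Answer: $0$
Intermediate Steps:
$\left(S{\left(-2 \right)} \left(J{\left(4,-5 \right)} - \frac{4}{-2}\right)\right)^{2} = \left(- 2 \left(-2 - \frac{4}{-2}\right)\right)^{2} = \left(- 2 \left(-2 - -2\right)\right)^{2} = \left(- 2 \left(-2 + 2\right)\right)^{2} = \left(\left(-2\right) 0\right)^{2} = 0^{2} = 0$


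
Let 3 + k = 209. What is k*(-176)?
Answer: -36256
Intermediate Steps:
k = 206 (k = -3 + 209 = 206)
k*(-176) = 206*(-176) = -36256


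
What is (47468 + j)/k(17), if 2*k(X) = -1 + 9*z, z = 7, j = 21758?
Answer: 69226/31 ≈ 2233.1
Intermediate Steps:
k(X) = 31 (k(X) = (-1 + 9*7)/2 = (-1 + 63)/2 = (½)*62 = 31)
(47468 + j)/k(17) = (47468 + 21758)/31 = 69226*(1/31) = 69226/31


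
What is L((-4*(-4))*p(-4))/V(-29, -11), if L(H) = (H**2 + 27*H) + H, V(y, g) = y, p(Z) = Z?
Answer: -2304/29 ≈ -79.448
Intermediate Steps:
L(H) = H**2 + 28*H
L((-4*(-4))*p(-4))/V(-29, -11) = ((-4*(-4)*(-4))*(28 - 4*(-4)*(-4)))/(-29) = ((16*(-4))*(28 + 16*(-4)))*(-1/29) = -64*(28 - 64)*(-1/29) = -64*(-36)*(-1/29) = 2304*(-1/29) = -2304/29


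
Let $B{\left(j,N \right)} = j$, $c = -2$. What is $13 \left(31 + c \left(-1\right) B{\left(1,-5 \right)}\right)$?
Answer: $429$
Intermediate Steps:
$13 \left(31 + c \left(-1\right) B{\left(1,-5 \right)}\right) = 13 \left(31 + \left(-2\right) \left(-1\right) 1\right) = 13 \left(31 + 2 \cdot 1\right) = 13 \left(31 + 2\right) = 13 \cdot 33 = 429$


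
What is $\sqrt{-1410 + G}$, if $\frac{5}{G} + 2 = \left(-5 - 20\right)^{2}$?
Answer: $\frac{5 i \sqrt{21890351}}{623} \approx 37.55 i$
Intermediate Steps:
$G = \frac{5}{623}$ ($G = \frac{5}{-2 + \left(-5 - 20\right)^{2}} = \frac{5}{-2 + \left(-25\right)^{2}} = \frac{5}{-2 + 625} = \frac{5}{623} \approx 0.0080257$)
$\sqrt{-1410 + G} = \sqrt{-1410 + \frac{5}{623}} = \sqrt{- \frac{878425}{623}} = \frac{5 i \sqrt{21890351}}{623}$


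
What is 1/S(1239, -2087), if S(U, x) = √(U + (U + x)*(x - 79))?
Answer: √204223/612669 ≈ 0.00073761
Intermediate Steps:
S(U, x) = √(U + (-79 + x)*(U + x)) (S(U, x) = √(U + (U + x)*(-79 + x)) = √(U + (-79 + x)*(U + x)))
1/S(1239, -2087) = 1/(√((-2087)² - 79*(-2087) - 78*1239 + 1239*(-2087))) = 1/(√(4355569 + 164873 - 96642 - 2585793)) = 1/(√1838007) = 1/(3*√204223) = √204223/612669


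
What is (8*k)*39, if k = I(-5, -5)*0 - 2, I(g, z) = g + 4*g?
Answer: -624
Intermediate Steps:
I(g, z) = 5*g
k = -2 (k = (5*(-5))*0 - 2 = -25*0 - 2 = 0 - 2 = -2)
(8*k)*39 = (8*(-2))*39 = -16*39 = -624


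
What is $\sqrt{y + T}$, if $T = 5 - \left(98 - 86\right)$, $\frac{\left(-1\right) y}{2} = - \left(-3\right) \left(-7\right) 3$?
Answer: $\sqrt{119} \approx 10.909$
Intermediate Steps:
$y = 126$ ($y = - 2 \left(- \left(-3\right) \left(-7\right) 3\right) = - 2 \left(- 21 \cdot 3\right) = - 2 \left(\left(-1\right) 63\right) = \left(-2\right) \left(-63\right) = 126$)
$T = -7$ ($T = 5 - 12 = -7$)
$\sqrt{y + T} = \sqrt{126 - 7} = \sqrt{119}$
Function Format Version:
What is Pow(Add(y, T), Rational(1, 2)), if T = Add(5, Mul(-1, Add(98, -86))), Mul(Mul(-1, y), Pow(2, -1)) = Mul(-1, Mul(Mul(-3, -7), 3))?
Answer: Pow(119, Rational(1, 2)) ≈ 10.909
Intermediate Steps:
y = 126 (y = Mul(-2, Mul(-1, Mul(Mul(-3, -7), 3))) = Mul(-2, Mul(-1, Mul(21, 3))) = Mul(-2, Mul(-1, 63)) = Mul(-2, -63) = 126)
T = -7 (T = Add(5, Mul(-1, 12)) = Add(5, -12) = -7)
Pow(Add(y, T), Rational(1, 2)) = Pow(Add(126, -7), Rational(1, 2)) = Pow(119, Rational(1, 2))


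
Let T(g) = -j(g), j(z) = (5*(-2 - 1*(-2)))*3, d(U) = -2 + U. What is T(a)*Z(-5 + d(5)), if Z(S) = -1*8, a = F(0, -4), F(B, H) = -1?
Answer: 0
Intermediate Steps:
a = -1
j(z) = 0 (j(z) = (5*(-2 + 2))*3 = (5*0)*3 = 0*3 = 0)
Z(S) = -8
T(g) = 0 (T(g) = -1*0 = 0)
T(a)*Z(-5 + d(5)) = 0*(-8) = 0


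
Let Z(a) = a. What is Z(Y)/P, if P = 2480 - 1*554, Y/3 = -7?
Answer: -7/642 ≈ -0.010903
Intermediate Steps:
Y = -21 (Y = 3*(-7) = -21)
P = 1926 (P = 2480 - 554 = 1926)
Z(Y)/P = -21/1926 = -21*1/1926 = -7/642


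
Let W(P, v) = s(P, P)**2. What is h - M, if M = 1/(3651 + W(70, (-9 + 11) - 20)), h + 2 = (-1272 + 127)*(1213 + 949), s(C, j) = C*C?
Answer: -59445600941293/24013651 ≈ -2.4755e+6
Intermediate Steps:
s(C, j) = C**2
W(P, v) = P**4 (W(P, v) = (P**2)**2 = P**4)
h = -2475492 (h = -2 + (-1272 + 127)*(1213 + 949) = -2 - 1145*2162 = -2 - 2475490 = -2475492)
M = 1/24013651 (M = 1/(3651 + 70**4) = 1/(3651 + 24010000) = 1/24013651 ≈ 4.1643e-8)
h - M = -2475492 - 1*1/24013651 = -2475492 - 1/24013651 = -59445600941293/24013651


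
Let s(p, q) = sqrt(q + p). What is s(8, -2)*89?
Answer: 89*sqrt(6) ≈ 218.00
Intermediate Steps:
s(p, q) = sqrt(p + q)
s(8, -2)*89 = sqrt(8 - 2)*89 = sqrt(6)*89 = 89*sqrt(6)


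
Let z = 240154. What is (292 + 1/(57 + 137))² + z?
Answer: 12247545145/37636 ≈ 3.2542e+5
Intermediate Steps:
(292 + 1/(57 + 137))² + z = (292 + 1/(57 + 137))² + 240154 = (292 + 1/194)² + 240154 = (56649/194)² + 240154 = 3209109201/37636 + 240154 = 12247545145/37636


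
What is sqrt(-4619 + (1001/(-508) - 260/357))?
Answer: I*sqrt(38001916624539)/90678 ≈ 67.983*I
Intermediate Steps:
sqrt(-4619 + (1001/(-508) - 260/357)) = sqrt(-4619 + (1001*(-1/508) - 260*1/357)) = sqrt(-4619 + (-1001/508 - 260/357)) = sqrt(-4619 - 489437/181356) = sqrt(-838172801/181356) = I*sqrt(38001916624539)/90678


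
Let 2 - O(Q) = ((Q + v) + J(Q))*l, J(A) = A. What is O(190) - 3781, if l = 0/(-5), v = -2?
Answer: -3779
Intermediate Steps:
l = 0 (l = 0*(-⅕) = 0)
O(Q) = 2 (O(Q) = 2 - ((Q - 2) + Q)*0 = 2 - ((-2 + Q) + Q)*0 = 2 - (-2 + 2*Q)*0 = 2 - 1*0 = 2 + 0 = 2)
O(190) - 3781 = 2 - 3781 = -3779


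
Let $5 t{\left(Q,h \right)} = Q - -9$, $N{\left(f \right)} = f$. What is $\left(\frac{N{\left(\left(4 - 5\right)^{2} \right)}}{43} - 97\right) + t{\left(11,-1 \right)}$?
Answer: $- \frac{3998}{43} \approx -92.977$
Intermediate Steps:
$t{\left(Q,h \right)} = \frac{9}{5} + \frac{Q}{5}$ ($t{\left(Q,h \right)} = \frac{Q - -9}{5} = \frac{Q + 9}{5} = \frac{9 + Q}{5} = \frac{9}{5} + \frac{Q}{5}$)
$\left(\frac{N{\left(\left(4 - 5\right)^{2} \right)}}{43} - 97\right) + t{\left(11,-1 \right)} = \left(\frac{\left(4 - 5\right)^{2}}{43} - 97\right) + \left(\frac{9}{5} + \frac{1}{5} \cdot 11\right) = \left(\left(-1\right)^{2} \cdot \frac{1}{43} - 97\right) + \left(\frac{9}{5} + \frac{11}{5}\right) = \left(1 \cdot \frac{1}{43} - 97\right) + 4 = \left(\frac{1}{43} - 97\right) + 4 = - \frac{4170}{43} + 4 = - \frac{3998}{43}$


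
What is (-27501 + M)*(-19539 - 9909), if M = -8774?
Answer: 1068226200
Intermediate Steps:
(-27501 + M)*(-19539 - 9909) = (-27501 - 8774)*(-19539 - 9909) = -36275*(-29448) = 1068226200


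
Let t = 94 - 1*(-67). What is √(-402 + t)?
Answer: I*√241 ≈ 15.524*I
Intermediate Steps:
t = 161 (t = 94 + 67 = 161)
√(-402 + t) = √(-402 + 161) = √(-241) = I*√241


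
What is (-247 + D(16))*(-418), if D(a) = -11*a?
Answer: 176814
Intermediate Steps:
(-247 + D(16))*(-418) = (-247 - 11*16)*(-418) = (-247 - 176)*(-418) = -423*(-418) = 176814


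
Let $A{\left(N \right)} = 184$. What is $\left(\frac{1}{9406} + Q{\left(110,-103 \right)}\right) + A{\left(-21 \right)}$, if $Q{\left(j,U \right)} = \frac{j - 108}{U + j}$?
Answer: $\frac{12133747}{65842} \approx 184.29$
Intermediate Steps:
$Q{\left(j,U \right)} = \frac{-108 + j}{U + j}$
$\left(\frac{1}{9406} + Q{\left(110,-103 \right)}\right) + A{\left(-21 \right)} = \left(\frac{1}{9406} + \frac{-108 + 110}{-103 + 110}\right) + 184 = \left(\frac{1}{9406} + \frac{1}{7} \cdot 2\right) + 184 = \left(\frac{1}{9406} + \frac{2}{7}\right) + 184 = \frac{18819}{65842} + 184 = \frac{12133747}{65842}$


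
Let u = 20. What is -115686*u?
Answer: -2313720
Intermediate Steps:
-115686*u = -115686*20 = -2313720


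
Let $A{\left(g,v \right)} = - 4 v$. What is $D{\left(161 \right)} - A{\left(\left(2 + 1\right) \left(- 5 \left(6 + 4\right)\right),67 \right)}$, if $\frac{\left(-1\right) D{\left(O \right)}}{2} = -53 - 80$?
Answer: $534$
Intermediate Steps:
$D{\left(O \right)} = 266$ ($D{\left(O \right)} = - 2 \left(-53 - 80\right) = \left(-2\right) \left(-133\right) = 266$)
$D{\left(161 \right)} - A{\left(\left(2 + 1\right) \left(- 5 \left(6 + 4\right)\right),67 \right)} = 266 - \left(-4\right) 67 = 266 - -268 = 266 + 268 = 534$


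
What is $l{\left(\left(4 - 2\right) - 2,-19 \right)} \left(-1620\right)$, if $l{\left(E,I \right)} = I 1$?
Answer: $30780$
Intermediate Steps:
$l{\left(E,I \right)} = I$
$l{\left(\left(4 - 2\right) - 2,-19 \right)} \left(-1620\right) = \left(-19\right) \left(-1620\right) = 30780$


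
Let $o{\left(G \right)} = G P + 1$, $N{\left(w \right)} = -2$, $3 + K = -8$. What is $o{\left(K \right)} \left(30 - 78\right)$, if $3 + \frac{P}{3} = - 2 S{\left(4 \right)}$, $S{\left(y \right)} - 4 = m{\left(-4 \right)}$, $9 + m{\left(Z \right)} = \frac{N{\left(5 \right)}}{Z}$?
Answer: $9456$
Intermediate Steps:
$K = -11$ ($K = -3 - 8 = -11$)
$m{\left(Z \right)} = -9 - \frac{2}{Z}$
$S{\left(y \right)} = - \frac{9}{2}$ ($S{\left(y \right)} = 4 - \left(9 + \frac{2}{-4}\right) = 4 - \frac{17}{2} = - \frac{9}{2}$)
$P = 18$ ($P = -9 + 3 \left(\left(-2\right) \left(- \frac{9}{2}\right)\right) = -9 + 3 \cdot 9 = -9 + 27 = 18$)
$o{\left(G \right)} = 1 + 18 G$ ($o{\left(G \right)} = G 18 + 1 = 18 G + 1 = 1 + 18 G$)
$o{\left(K \right)} \left(30 - 78\right) = \left(1 + 18 \left(-11\right)\right) \left(30 - 78\right) = \left(1 - 198\right) \left(-48\right) = \left(-197\right) \left(-48\right) = 9456$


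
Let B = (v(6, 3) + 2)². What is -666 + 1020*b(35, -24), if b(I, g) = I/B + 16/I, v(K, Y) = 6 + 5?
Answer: 13638/1183 ≈ 11.528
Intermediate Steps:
v(K, Y) = 11
B = 169 (B = (11 + 2)² = 13² = 169)
b(I, g) = 16/I + I/169 (b(I, g) = I/169 + 16/I = 16/I + I/169)
-666 + 1020*b(35, -24) = -666 + 1020*(16/35 + (1/169)*35) = -666 + 1020*(16*(1/35) + 35/169) = -666 + 1020*(16/35 + 35/169) = -666 + 1020*(3929/5915) = -666 + 801516/1183 = 13638/1183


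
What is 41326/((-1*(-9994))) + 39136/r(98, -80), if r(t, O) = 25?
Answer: 196079167/124925 ≈ 1569.6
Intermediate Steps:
41326/((-1*(-9994))) + 39136/r(98, -80) = 41326/((-1*(-9994))) + 39136/25 = 41326/9994 + 39136*(1/25) = 41326*(1/9994) + 39136/25 = 20663/4997 + 39136/25 = 196079167/124925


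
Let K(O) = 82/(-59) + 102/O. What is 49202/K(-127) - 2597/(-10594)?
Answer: -976413378545/43520152 ≈ -22436.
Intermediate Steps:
K(O) = -82/59 + 102/O (K(O) = 82*(-1/59) + 102/O = -82/59 + 102/O)
49202/K(-127) - 2597/(-10594) = 49202/(-82/59 + 102/(-127)) - 2597/(-10594) = 49202/(-82/59 + 102*(-1/127)) - 2597*(-1/10594) = 49202/(-82/59 - 102/127) + 2597/10594 = 49202/(-16432/7493) + 2597/10594 = 49202*(-7493/16432) + 2597/10594 = -184335293/8216 + 2597/10594 = -976413378545/43520152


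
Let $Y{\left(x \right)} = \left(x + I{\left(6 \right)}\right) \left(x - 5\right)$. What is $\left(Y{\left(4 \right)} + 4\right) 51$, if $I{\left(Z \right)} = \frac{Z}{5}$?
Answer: $- \frac{306}{5} \approx -61.2$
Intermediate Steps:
$I{\left(Z \right)} = \frac{Z}{5}$ ($I{\left(Z \right)} = Z \frac{1}{5} = \frac{Z}{5}$)
$Y{\left(x \right)} = \left(-5 + x\right) \left(\frac{6}{5} + x\right)$ ($Y{\left(x \right)} = \left(x + \frac{1}{5} \cdot 6\right) \left(x - 5\right) = \left(x + \frac{6}{5}\right) \left(-5 + x\right) = \left(\frac{6}{5} + x\right) \left(-5 + x\right) = \left(-5 + x\right) \left(\frac{6}{5} + x\right)$)
$\left(Y{\left(4 \right)} + 4\right) 51 = \left(\left(-6 + 4^{2} - \frac{76}{5}\right) + 4\right) 51 = \left(\left(-6 + 16 - \frac{76}{5}\right) + 4\right) 51 = \left(- \frac{26}{5} + 4\right) 51 = \left(- \frac{6}{5}\right) 51 = - \frac{306}{5}$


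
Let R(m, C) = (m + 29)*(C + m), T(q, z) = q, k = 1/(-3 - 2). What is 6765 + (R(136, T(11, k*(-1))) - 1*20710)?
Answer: 10310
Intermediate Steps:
k = -⅕ (k = 1/(-5) = -⅕ ≈ -0.20000)
R(m, C) = (29 + m)*(C + m)
6765 + (R(136, T(11, k*(-1))) - 1*20710) = 6765 + ((136² + 29*11 + 29*136 + 11*136) - 1*20710) = 6765 + ((18496 + 319 + 3944 + 1496) - 20710) = 6765 + (24255 - 20710) = 6765 + 3545 = 10310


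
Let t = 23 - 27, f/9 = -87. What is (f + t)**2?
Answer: 619369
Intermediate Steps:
f = -783 (f = 9*(-87) = -783)
t = -4
(f + t)**2 = (-783 - 4)**2 = (-787)**2 = 619369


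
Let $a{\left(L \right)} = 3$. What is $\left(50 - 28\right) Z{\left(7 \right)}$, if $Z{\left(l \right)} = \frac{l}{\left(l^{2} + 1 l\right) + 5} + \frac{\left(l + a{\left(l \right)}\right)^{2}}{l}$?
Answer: $\frac{135278}{427} \approx 316.81$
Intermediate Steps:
$Z{\left(l \right)} = \frac{l}{5 + l + l^{2}} + \frac{\left(3 + l\right)^{2}}{l}$ ($Z{\left(l \right)} = \frac{l}{\left(l^{2} + 1 l\right) + 5} + \frac{\left(l + 3\right)^{2}}{l} = \frac{l}{\left(l^{2} + l\right) + 5} + \frac{\left(3 + l\right)^{2}}{l} = \frac{l}{\left(l + l^{2}\right) + 5} + \frac{\left(3 + l\right)^{2}}{l} = \frac{l}{5 + l + l^{2}} + \frac{\left(3 + l\right)^{2}}{l}$)
$\left(50 - 28\right) Z{\left(7 \right)} = \left(50 - 28\right) \frac{45 + 7^{4} + 7 \cdot 7^{3} + 21 \cdot 7^{2} + 39 \cdot 7}{7 \left(5 + 7 + 7^{2}\right)} = 22 \frac{45 + 2401 + 7 \cdot 343 + 21 \cdot 49 + 273}{7 \left(5 + 7 + 49\right)} = 22 \frac{45 + 2401 + 2401 + 1029 + 273}{7 \cdot 61} = 22 \cdot \frac{1}{7} \cdot \frac{1}{61} \cdot 6149 = 22 \cdot \frac{6149}{427} = \frac{135278}{427}$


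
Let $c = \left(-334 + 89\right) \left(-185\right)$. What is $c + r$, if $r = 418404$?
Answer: $463729$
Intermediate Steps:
$c = 45325$ ($c = \left(-245\right) \left(-185\right) = 45325$)
$c + r = 45325 + 418404 = 463729$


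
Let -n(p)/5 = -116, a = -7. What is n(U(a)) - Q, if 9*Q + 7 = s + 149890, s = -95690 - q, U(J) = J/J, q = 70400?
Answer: 21427/9 ≈ 2380.8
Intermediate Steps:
U(J) = 1
n(p) = 580 (n(p) = -5*(-116) = 580)
s = -166090 (s = -95690 - 1*70400 = -95690 - 70400 = -166090)
Q = -16207/9 (Q = -7/9 + (-166090 + 149890)/9 = -7/9 + (1/9)*(-16200) = -7/9 - 1800 = -16207/9 ≈ -1800.8)
n(U(a)) - Q = 580 - 1*(-16207/9) = 580 + 16207/9 = 21427/9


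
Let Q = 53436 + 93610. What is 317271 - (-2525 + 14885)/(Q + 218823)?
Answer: 116079611139/365869 ≈ 3.1727e+5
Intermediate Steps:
Q = 147046
317271 - (-2525 + 14885)/(Q + 218823) = 317271 - (-2525 + 14885)/(147046 + 218823) = 317271 - 12360/365869 = 116079611139/365869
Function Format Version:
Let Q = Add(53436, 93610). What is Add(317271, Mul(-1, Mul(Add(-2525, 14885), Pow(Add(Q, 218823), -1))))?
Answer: Rational(116079611139, 365869) ≈ 3.1727e+5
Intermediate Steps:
Q = 147046
Add(317271, Mul(-1, Mul(Add(-2525, 14885), Pow(Add(Q, 218823), -1)))) = Add(317271, Mul(-1, Mul(Add(-2525, 14885), Pow(Add(147046, 218823), -1)))) = Add(317271, Mul(-1, Mul(12360, Pow(365869, -1)))) = Add(317271, Mul(-1, Mul(12360, Rational(1, 365869)))) = Add(317271, Mul(-1, Rational(12360, 365869))) = Add(317271, Rational(-12360, 365869)) = Rational(116079611139, 365869)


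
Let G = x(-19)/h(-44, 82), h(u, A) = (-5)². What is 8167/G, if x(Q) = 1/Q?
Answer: -3879325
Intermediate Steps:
h(u, A) = 25
G = -1/475 (G = 1/(-19*25) = -1/19*1/25 = -1/475 ≈ -0.0021053)
8167/G = 8167/(-1/475) = 8167*(-475) = -3879325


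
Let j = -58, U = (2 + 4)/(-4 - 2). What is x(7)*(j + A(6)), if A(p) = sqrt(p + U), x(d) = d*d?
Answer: -2842 + 49*sqrt(5) ≈ -2732.4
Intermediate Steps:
x(d) = d**2
U = -1 (U = 6/(-6) = 6*(-1/6) = -1)
A(p) = sqrt(-1 + p) (A(p) = sqrt(p - 1) = sqrt(-1 + p))
x(7)*(j + A(6)) = 7**2*(-58 + sqrt(-1 + 6)) = 49*(-58 + sqrt(5)) = -2842 + 49*sqrt(5)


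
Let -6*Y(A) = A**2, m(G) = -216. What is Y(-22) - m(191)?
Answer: 406/3 ≈ 135.33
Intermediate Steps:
Y(A) = -A**2/6
Y(-22) - m(191) = -1/6*(-22)**2 - 1*(-216) = -1/6*484 + 216 = -242/3 + 216 = 406/3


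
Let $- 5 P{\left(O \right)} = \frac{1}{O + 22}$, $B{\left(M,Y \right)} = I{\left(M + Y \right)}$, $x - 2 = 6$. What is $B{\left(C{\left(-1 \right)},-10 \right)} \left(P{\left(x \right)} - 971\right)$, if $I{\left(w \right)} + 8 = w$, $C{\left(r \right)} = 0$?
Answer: $\frac{436953}{25} \approx 17478.0$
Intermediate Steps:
$x = 8$ ($x = 2 + 6 = 8$)
$I{\left(w \right)} = -8 + w$
$B{\left(M,Y \right)} = -8 + M + Y$ ($B{\left(M,Y \right)} = -8 + \left(M + Y\right) = -8 + M + Y$)
$P{\left(O \right)} = - \frac{1}{5 \left(22 + O\right)}$ ($P{\left(O \right)} = - \frac{1}{5 \left(O + 22\right)} = - \frac{1}{5 \left(22 + O\right)}$)
$B{\left(C{\left(-1 \right)},-10 \right)} \left(P{\left(x \right)} - 971\right) = \left(-8 + 0 - 10\right) \left(- \frac{1}{110 + 5 \cdot 8} - 971\right) = - 18 \left(- \frac{1}{110 + 40} - 971\right) = - 18 \left(- \frac{1}{150} - 971\right) = \left(-18\right) \left(- \frac{145651}{150}\right) = \frac{436953}{25}$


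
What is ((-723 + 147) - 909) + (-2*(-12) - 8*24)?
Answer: -1653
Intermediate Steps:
((-723 + 147) - 909) + (-2*(-12) - 8*24) = (-576 - 909) + (24 - 192) = -1485 - 168 = -1653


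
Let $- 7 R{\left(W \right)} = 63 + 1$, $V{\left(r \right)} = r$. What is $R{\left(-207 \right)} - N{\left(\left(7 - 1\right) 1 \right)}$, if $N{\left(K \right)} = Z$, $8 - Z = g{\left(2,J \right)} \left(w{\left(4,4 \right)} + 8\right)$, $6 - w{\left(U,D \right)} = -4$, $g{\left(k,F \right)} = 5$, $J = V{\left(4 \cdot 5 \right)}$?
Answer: $\frac{510}{7} \approx 72.857$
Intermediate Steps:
$J = 20$ ($J = 4 \cdot 5 = 20$)
$w{\left(U,D \right)} = 10$ ($w{\left(U,D \right)} = 6 - -4 = 6 + 4 = 10$)
$Z = -82$ ($Z = 8 - 5 \left(10 + 8\right) = 8 - 5 \cdot 18 = 8 - 90 = -82$)
$N{\left(K \right)} = -82$
$R{\left(W \right)} = - \frac{64}{7}$ ($R{\left(W \right)} = - \frac{63 + 1}{7} = \left(- \frac{1}{7}\right) 64 = - \frac{64}{7}$)
$R{\left(-207 \right)} - N{\left(\left(7 - 1\right) 1 \right)} = - \frac{64}{7} - -82 = - \frac{64}{7} + 82 = \frac{510}{7}$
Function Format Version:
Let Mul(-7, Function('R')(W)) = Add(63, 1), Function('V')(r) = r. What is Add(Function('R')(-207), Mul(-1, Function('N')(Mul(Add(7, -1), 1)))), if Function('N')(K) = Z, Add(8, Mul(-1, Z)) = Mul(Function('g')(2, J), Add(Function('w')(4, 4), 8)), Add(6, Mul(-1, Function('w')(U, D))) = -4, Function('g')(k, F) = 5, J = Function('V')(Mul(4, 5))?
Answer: Rational(510, 7) ≈ 72.857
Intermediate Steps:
J = 20 (J = Mul(4, 5) = 20)
Function('w')(U, D) = 10 (Function('w')(U, D) = Add(6, Mul(-1, -4)) = Add(6, 4) = 10)
Z = -82 (Z = Add(8, Mul(-1, Mul(5, Add(10, 8)))) = Add(8, Mul(-1, Mul(5, 18))) = Add(8, Mul(-1, 90)) = Add(8, -90) = -82)
Function('N')(K) = -82
Function('R')(W) = Rational(-64, 7) (Function('R')(W) = Mul(Rational(-1, 7), Add(63, 1)) = Mul(Rational(-1, 7), 64) = Rational(-64, 7))
Add(Function('R')(-207), Mul(-1, Function('N')(Mul(Add(7, -1), 1)))) = Add(Rational(-64, 7), Mul(-1, -82)) = Add(Rational(-64, 7), 82) = Rational(510, 7)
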